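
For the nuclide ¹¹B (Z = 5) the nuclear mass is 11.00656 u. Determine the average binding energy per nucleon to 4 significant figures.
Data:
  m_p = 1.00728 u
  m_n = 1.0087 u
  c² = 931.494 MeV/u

Z = 5, so N = A − Z = 11 − 5 = 6.
Mass of separated nucleons = 5(1.00728) + 6(1.0087) = 5.03640 + 6.0522 = 11.08860 u
Δm = 11.08860 − 11.00656 = 0.08204 u
Binding energy = Δm·c² = 0.08204 × 931.494 MeV/u = 76.4198 MeV
Dividing by A = 11 gives 6.947 MeV per nucleon.

6.947 MeV/nucleon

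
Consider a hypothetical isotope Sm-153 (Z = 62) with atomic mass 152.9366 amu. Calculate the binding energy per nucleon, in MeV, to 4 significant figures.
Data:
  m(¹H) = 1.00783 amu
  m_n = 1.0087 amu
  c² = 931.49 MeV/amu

8.162 MeV/nucleon

Σm = 62·m(¹H) + 91·m_n = 62.48546 + 91.7917 = 154.27716 amu
Δm = 154.27716 − 152.9366 = 1.34056 amu
E_B = 1.34056 × 931.49 = 1248.72 MeV
Dividing by A = 153 gives 8.162 MeV per nucleon.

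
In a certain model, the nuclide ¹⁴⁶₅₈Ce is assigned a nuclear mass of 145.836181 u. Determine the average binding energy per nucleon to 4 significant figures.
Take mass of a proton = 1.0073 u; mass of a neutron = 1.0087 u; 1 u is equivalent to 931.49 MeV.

Mass of separated nucleons = 58(1.0073) + 88(1.0087) = 58.4234 + 88.7656 = 147.1890 u
Δm = 147.1890 − 145.836181 = 1.352819 u
Converting to energy: 1.352819 u × 931.49 MeV/u = 1260.14 MeV
Per nucleon: 1260.14 / 146 = 8.631 MeV

8.631 MeV/nucleon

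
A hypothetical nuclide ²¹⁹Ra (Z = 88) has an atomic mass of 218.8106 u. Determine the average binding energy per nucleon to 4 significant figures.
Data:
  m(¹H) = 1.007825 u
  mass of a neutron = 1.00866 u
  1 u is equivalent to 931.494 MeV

With 88 protons and 131 neutrons (A = 219):
Total constituent mass: 88 × 1.007825 + 131 × 1.00866 = 220.823060 u
Δm = 220.823060 − 218.8106 = 2.012460 u
E_B = 2.012460 × 931.494 = 1874.59 MeV
BE/A = 1874.59 MeV / 219 = 8.560 MeV/nucleon

8.560 MeV/nucleon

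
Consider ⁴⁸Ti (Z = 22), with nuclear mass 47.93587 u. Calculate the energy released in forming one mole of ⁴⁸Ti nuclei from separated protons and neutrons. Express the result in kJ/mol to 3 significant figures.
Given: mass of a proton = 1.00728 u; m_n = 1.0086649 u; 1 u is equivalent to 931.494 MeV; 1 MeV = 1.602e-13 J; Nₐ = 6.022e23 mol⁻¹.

Mass of separated nucleons = 22(1.00728) + 26(1.0086649) = 22.16016 + 26.2252874 = 48.3854474 u
Mass defect Δm = 48.3854474 − 47.93587 = 0.4495774 u
E_B = 0.4495774 × 931.494 = 418.779 MeV
Per nucleus in joules: 418.779 MeV × 1.602e-13 J/MeV = 6.7088e-11 J
Per mole: 6.7088e-11 J × 6.022e23 mol⁻¹ = 4.0400e+13 J/mol

4.04e+10 kJ/mol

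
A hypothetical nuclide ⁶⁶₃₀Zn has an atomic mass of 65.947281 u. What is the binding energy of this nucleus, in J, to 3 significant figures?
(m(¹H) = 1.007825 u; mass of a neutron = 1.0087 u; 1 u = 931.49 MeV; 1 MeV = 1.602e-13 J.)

Z = 30, so N = A − Z = 66 − 30 = 36.
Σm = 30·m(¹H) + 36·m_n = 30.234750 + 36.3132 = 66.547950 u
Mass defect Δm = 66.547950 − 65.947281 = 0.600669 u
Binding energy = Δm·c² = 0.600669 × 931.49 MeV/u = 559.517 MeV
In joules: 559.517 MeV × 1.602e-13 J/MeV = 8.9635e-11 J

8.96e-11 J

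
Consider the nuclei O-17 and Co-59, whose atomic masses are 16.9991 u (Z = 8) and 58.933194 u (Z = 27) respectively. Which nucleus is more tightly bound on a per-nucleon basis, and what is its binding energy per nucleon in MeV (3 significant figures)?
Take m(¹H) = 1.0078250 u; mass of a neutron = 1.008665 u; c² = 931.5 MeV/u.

O-17: Σm = 8(1.0078250) + 9(1.008665) = 17.1405850 u; Δm = 0.1414850 u; E_B = 131.793 MeV; E_B/A = 7.753 MeV
Co-59: Σm = 27(1.0078250) + 32(1.008665) = 59.4885550 u; Δm = 0.5553610 u; E_B = 517.32 MeV; E_B/A = 8.768 MeV
Co-59 has the higher binding energy per nucleon, so it is the more tightly bound nucleus.

Co-59; 8.77 MeV/nucleon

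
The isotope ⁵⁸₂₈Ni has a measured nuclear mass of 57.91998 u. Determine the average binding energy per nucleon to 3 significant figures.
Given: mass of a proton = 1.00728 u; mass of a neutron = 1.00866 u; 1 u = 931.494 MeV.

8.73 MeV/nucleon

Z = 28, so N = A − Z = 58 − 28 = 30.
Σm = 28·m_p + 30·m_n = 28.20384 + 30.25980 = 58.46364 u
The mass defect is 58.46364 − 57.91998 = 0.54366 u.
E_B = 0.54366 × 931.494 = 506.416 MeV
BE/A = 506.416 MeV / 58 = 8.731 MeV/nucleon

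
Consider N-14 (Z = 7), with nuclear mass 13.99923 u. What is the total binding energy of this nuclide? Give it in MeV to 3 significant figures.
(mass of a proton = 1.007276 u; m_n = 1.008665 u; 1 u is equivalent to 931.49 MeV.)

The nucleus contains 7 protons and 14 − 7 = 7 neutrons.
Mass of separated nucleons = 7(1.007276) + 7(1.008665) = 7.050932 + 7.060655 = 14.111587 u
The mass defect is 14.111587 − 13.99923 = 0.112357 u.
Binding energy = Δm·c² = 0.112357 × 931.49 MeV/u = 104.659 MeV

105 MeV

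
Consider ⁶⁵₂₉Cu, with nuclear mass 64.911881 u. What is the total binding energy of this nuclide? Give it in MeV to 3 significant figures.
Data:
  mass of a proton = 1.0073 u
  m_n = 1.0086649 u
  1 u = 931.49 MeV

570 MeV

Z = 29, so N = A − Z = 65 − 29 = 36.
Total constituent mass: 29 × 1.0073 + 36 × 1.0086649 = 65.5236364 u
The mass defect is 65.5236364 − 64.911881 = 0.6117554 u.
Binding energy = Δm·c² = 0.6117554 × 931.49 MeV/u = 569.844 MeV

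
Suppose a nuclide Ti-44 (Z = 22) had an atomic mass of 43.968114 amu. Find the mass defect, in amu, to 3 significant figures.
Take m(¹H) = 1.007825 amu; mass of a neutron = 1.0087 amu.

0.395 amu

Z = 22, so N = A − Z = 44 − 22 = 22.
Total constituent mass: 22 × 1.007825 + 22 × 1.0087 = 44.363550 amu
The mass defect is 44.363550 − 43.968114 = 0.395436 amu.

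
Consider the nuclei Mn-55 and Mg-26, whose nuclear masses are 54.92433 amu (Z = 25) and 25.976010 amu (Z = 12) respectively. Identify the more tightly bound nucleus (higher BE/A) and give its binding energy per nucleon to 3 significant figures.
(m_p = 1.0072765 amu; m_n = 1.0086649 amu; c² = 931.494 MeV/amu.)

Mn-55; 8.77 MeV/nucleon

Mn-55: Σm = 25(1.0072765) + 30(1.0086649) = 55.4418595 amu; Δm = 0.5175295 amu; E_B = 482.08 MeV; E_B/A = 8.765 MeV
Mg-26: Σm = 12(1.0072765) + 14(1.0086649) = 26.2086266 amu; Δm = 0.2326166 amu; E_B = 216.68 MeV; E_B/A = 8.334 MeV
Mn-55 has the higher binding energy per nucleon, so it is the more tightly bound nucleus.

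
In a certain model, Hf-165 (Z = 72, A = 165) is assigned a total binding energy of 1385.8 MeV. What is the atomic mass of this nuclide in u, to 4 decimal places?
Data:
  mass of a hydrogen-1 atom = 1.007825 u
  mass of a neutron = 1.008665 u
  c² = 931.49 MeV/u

164.8815 u

Mass defect = 1385.8 MeV / (931.49 MeV/u) = 1.487724 u
Constituent mass = 72(1.007825) + 93(1.008665) = 166.369245 u
Atomic mass = 166.369245 − 1.487724 = 164.881521 u ≈ 164.8815 u (to 4 decimal places)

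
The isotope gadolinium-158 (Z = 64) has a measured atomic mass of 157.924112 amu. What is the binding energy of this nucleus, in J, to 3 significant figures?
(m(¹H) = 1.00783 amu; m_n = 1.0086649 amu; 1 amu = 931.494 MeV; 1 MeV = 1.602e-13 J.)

2.08e-10 J

Total constituent mass: 64 × 1.00783 + 94 × 1.0086649 = 159.3156206 amu
Mass defect Δm = 159.3156206 − 157.924112 = 1.3915086 amu
E_B = 1.3915086 × 931.494 = 1296.18 MeV
In joules: 1296.18 MeV × 1.602e-13 J/MeV = 2.0765e-10 J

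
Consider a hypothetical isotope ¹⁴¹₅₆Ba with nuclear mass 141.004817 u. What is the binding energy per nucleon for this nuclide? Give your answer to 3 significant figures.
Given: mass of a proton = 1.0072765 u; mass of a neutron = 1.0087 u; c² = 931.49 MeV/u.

7.55 MeV/nucleon

Z = 56, so N = A − Z = 141 − 56 = 85.
Mass of separated nucleons = 56(1.0072765) + 85(1.0087) = 56.4074840 + 85.7395 = 142.1469840 u
The mass defect is 142.1469840 − 141.004817 = 1.1421670 u.
Binding energy = Δm·c² = 1.1421670 × 931.49 MeV/u = 1063.92 MeV
Per nucleon: 1063.92 / 141 = 7.546 MeV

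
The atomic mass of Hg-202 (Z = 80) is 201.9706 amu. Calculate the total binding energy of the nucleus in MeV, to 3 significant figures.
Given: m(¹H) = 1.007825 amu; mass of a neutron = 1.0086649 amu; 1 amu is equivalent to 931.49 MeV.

Mass of separated nucleons = 80(1.007825) + 122(1.0086649) = 80.626000 + 123.0571178 = 203.6831178 amu
Mass defect Δm = 203.6831178 − 201.9706 = 1.7125178 amu
E_B = 1.7125178 × 931.49 = 1595.19 MeV

1600 MeV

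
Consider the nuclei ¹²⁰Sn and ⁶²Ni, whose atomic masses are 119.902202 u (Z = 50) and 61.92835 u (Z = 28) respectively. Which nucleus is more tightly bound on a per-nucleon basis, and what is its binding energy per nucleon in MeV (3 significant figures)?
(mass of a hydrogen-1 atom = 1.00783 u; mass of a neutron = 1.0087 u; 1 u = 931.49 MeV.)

⁶²Ni; 8.81 MeV/nucleon

¹²⁰Sn: Σm = 50(1.00783) + 70(1.0087) = 121.00050 u; Δm = 1.098298 u; E_B = 1023.05 MeV; E_B/A = 8.525 MeV
⁶²Ni: Σm = 28(1.00783) + 34(1.0087) = 62.51504 u; Δm = 0.58669 u; E_B = 546.496 MeV; E_B/A = 8.814 MeV
⁶²Ni has the higher binding energy per nucleon, so it is the more tightly bound nucleus.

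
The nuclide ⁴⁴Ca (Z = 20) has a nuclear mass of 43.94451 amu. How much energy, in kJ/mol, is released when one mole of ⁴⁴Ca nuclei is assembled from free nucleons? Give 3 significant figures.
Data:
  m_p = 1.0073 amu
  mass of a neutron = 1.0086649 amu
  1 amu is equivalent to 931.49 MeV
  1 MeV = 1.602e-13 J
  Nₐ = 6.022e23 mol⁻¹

3.68e+10 kJ/mol

With 20 protons and 24 neutrons (A = 44):
Σm = 20·m_p + 24·m_n = 20.1460 + 24.2079576 = 44.3539576 amu
Δm = 44.3539576 − 43.94451 = 0.4094476 amu
Binding energy = Δm·c² = 0.4094476 × 931.49 MeV/amu = 381.396 MeV
Per nucleus in joules: 381.396 MeV × 1.602e-13 J/MeV = 6.1100e-11 J
Per mole: 6.1100e-11 J × 6.022e23 mol⁻¹ = 3.6794e+13 J/mol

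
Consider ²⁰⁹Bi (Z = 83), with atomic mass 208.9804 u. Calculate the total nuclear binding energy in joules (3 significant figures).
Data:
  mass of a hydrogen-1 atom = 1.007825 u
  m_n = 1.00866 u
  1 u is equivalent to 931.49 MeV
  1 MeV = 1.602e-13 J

Mass of separated nucleons = 83(1.007825) + 126(1.00866) = 83.649475 + 127.09116 = 210.740635 u
The mass defect is 210.740635 − 208.9804 = 1.760235 u.
E_B = 1.760235 × 931.49 = 1639.64 MeV
In joules: 1639.64 MeV × 1.602e-13 J/MeV = 2.6267e-10 J

2.63e-10 J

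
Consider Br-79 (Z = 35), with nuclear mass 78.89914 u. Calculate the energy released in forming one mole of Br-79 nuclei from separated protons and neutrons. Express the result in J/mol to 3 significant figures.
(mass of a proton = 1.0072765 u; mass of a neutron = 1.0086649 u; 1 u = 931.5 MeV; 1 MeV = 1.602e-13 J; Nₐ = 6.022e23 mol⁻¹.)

Σm = 35·m_p + 44·m_n = 35.2546775 + 44.3812556 = 79.6359331 u
Δm = 79.6359331 − 78.89914 = 0.7367931 u
Binding energy = Δm·c² = 0.7367931 × 931.5 MeV/u = 686.323 MeV
Per nucleus in joules: 686.323 MeV × 1.602e-13 J/MeV = 1.0995e-10 J
Per mole: 1.0995e-10 J × 6.022e23 mol⁻¹ = 6.6212e+13 J/mol

6.62e+13 J/mol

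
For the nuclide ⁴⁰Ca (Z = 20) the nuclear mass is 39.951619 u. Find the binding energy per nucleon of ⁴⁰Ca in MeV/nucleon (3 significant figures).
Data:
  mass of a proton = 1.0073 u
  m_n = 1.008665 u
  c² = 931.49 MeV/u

8.56 MeV/nucleon

With 20 protons and 20 neutrons (A = 40):
Total constituent mass: 20 × 1.0073 + 20 × 1.008665 = 40.319300 u
Δm = 40.319300 − 39.951619 = 0.367681 u
E_B = 0.367681 × 931.49 = 342.491 MeV
BE/A = 342.491 MeV / 40 = 8.562 MeV/nucleon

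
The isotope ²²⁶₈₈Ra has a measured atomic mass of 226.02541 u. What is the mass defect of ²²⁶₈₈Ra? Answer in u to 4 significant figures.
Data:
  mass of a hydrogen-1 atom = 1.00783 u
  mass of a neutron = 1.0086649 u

1.859 u

Z = 88, so N = A − Z = 226 − 88 = 138.
Σm = 88·m(¹H) + 138·m_n = 88.68904 + 139.1957562 = 227.8847962 u
The mass defect is 227.8847962 − 226.02541 = 1.8593862 u.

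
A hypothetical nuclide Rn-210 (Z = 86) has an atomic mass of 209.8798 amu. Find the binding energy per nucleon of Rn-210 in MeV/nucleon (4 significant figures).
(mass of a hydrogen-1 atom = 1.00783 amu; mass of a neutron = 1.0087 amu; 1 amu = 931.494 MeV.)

With 86 protons and 124 neutrons (A = 210):
Total constituent mass: 86 × 1.00783 + 124 × 1.0087 = 211.75218 amu
The mass defect is 211.75218 − 209.8798 = 1.87238 amu.
Converting to energy: 1.87238 amu × 931.494 MeV/amu = 1744.11 MeV
Dividing by A = 210 gives 8.305 MeV per nucleon.

8.305 MeV/nucleon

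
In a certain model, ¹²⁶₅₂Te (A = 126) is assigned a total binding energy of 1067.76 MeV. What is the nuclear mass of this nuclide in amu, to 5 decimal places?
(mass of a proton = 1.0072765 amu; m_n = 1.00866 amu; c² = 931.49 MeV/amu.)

Mass defect = 1067.76 MeV / (931.49 MeV/amu) = 1.1462925 amu
Constituent mass = 52(1.0072765) + 74(1.00866) = 127.0192180 amu
Nuclear mass = 127.0192180 − 1.1462925 = 125.8729255 amu ≈ 125.87293 amu (to 5 decimal places)

125.87293 amu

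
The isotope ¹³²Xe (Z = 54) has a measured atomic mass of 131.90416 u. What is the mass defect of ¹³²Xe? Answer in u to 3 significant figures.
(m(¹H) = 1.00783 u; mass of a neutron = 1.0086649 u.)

Σm = 54·m(¹H) + 78·m_n = 54.42282 + 78.6758622 = 133.0986822 u
The mass defect is 133.0986822 − 131.90416 = 1.1945222 u.

1.19 u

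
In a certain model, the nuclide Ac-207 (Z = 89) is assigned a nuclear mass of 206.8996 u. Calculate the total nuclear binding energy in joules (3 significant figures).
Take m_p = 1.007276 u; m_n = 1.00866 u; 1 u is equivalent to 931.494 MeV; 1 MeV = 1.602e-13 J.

2.64e-10 J

With 89 protons and 118 neutrons (A = 207):
Total constituent mass: 89 × 1.007276 + 118 × 1.00866 = 208.669444 u
Mass defect Δm = 208.669444 − 206.8996 = 1.769844 u
E_B = 1.769844 × 931.494 = 1648.60 MeV
In joules: 1648.60 MeV × 1.602e-13 J/MeV = 2.6411e-10 J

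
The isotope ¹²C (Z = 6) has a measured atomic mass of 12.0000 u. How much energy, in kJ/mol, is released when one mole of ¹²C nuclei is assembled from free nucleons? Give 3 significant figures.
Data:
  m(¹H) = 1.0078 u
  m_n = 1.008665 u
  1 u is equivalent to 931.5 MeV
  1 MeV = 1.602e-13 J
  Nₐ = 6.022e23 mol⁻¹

8.88e+09 kJ/mol

Total constituent mass: 6 × 1.0078 + 6 × 1.008665 = 12.098790 u
The mass defect is 12.098790 − 12.0000 = 0.098790 u.
Binding energy = Δm·c² = 0.098790 × 931.5 MeV/u = 92.0229 MeV
Per nucleus in joules: 92.0229 MeV × 1.602e-13 J/MeV = 1.4742e-11 J
Per mole: 1.4742e-11 J × 6.022e23 mol⁻¹ = 8.8776e+12 J/mol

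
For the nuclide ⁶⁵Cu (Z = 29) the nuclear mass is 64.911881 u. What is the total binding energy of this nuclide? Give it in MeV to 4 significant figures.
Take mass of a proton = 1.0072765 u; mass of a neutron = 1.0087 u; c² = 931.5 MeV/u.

Mass of separated nucleons = 29(1.0072765) + 36(1.0087) = 29.2110185 + 36.3132 = 65.5242185 u
Mass defect Δm = 65.5242185 − 64.911881 = 0.6123375 u
E_B = 0.6123375 × 931.5 = 570.392 MeV

570.4 MeV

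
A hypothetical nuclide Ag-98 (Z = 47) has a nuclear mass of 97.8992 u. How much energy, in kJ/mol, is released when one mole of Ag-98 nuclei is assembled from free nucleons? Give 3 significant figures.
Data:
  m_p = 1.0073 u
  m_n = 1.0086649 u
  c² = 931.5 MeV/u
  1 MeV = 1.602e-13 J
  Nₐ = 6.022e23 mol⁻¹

7.96e+10 kJ/mol

The nucleus contains 47 protons and 98 − 47 = 51 neutrons.
Mass of separated nucleons = 47(1.0073) + 51(1.0086649) = 47.3431 + 51.4419099 = 98.7850099 u
Δm = 98.7850099 − 97.8992 = 0.8858099 u
E_B = 0.8858099 × 931.5 = 825.132 MeV
Per nucleus in joules: 825.132 MeV × 1.602e-13 J/MeV = 1.3219e-10 J
Per mole: 1.3219e-10 J × 6.022e23 mol⁻¹ = 7.9605e+13 J/mol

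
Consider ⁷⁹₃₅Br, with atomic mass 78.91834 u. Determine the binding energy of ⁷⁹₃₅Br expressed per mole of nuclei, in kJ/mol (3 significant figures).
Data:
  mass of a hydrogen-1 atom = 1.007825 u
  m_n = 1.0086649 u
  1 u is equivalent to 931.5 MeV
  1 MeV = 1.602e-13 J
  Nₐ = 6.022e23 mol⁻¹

6.62e+10 kJ/mol

Total constituent mass: 35 × 1.007825 + 44 × 1.0086649 = 79.6551306 u
Δm = 79.6551306 − 78.91834 = 0.7367906 u
Converting to energy: 0.7367906 u × 931.5 MeV/u = 686.320 MeV
Per nucleus in joules: 686.320 MeV × 1.602e-13 J/MeV = 1.0995e-10 J
Per mole: 1.0995e-10 J × 6.022e23 mol⁻¹ = 6.6212e+13 J/mol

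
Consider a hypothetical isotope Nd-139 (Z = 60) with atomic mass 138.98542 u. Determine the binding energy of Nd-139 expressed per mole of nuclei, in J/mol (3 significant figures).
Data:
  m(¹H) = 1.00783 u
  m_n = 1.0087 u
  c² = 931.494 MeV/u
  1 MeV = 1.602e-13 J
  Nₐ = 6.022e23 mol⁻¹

1.05e+14 J/mol

With 60 protons and 79 neutrons (A = 139):
Total constituent mass: 60 × 1.00783 + 79 × 1.0087 = 140.15710 u
The mass defect is 140.15710 − 138.98542 = 1.17168 u.
Converting to energy: 1.17168 u × 931.494 MeV/u = 1091.41 MeV
Per nucleus in joules: 1091.41 MeV × 1.602e-13 J/MeV = 1.7484e-10 J
Per mole: 1.7484e-10 J × 6.022e23 mol⁻¹ = 1.0529e+14 J/mol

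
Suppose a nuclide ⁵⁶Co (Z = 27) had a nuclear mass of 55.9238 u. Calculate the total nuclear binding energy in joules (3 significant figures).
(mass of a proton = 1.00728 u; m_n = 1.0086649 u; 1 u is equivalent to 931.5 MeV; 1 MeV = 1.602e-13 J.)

7.82e-11 J

Σm = 27·m_p + 29·m_n = 27.19656 + 29.2512821 = 56.4478421 u
Δm = 56.4478421 − 55.9238 = 0.5240421 u
Converting to energy: 0.5240421 u × 931.5 MeV/u = 488.145 MeV
In joules: 488.145 MeV × 1.602e-13 J/MeV = 7.8201e-11 J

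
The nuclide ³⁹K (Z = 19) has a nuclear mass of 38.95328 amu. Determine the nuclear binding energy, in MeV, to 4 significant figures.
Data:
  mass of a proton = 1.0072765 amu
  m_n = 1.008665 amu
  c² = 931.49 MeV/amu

333.7 MeV

The nucleus contains 19 protons and 39 − 19 = 20 neutrons.
Mass of separated nucleons = 19(1.0072765) + 20(1.008665) = 19.1382535 + 20.173300 = 39.3115535 amu
The mass defect is 39.3115535 − 38.95328 = 0.3582735 amu.
E_B = 0.3582735 × 931.49 = 333.728 MeV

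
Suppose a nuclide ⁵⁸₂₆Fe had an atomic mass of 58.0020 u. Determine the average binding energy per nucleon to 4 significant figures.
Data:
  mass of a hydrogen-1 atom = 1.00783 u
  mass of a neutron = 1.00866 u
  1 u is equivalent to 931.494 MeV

Mass of separated nucleons = 26(1.00783) + 32(1.00866) = 26.20358 + 32.27712 = 58.48070 u
Mass defect Δm = 58.48070 − 58.0020 = 0.47870 u
E_B = 0.47870 × 931.494 = 445.906 MeV
BE/A = 445.906 MeV / 58 = 7.688 MeV/nucleon

7.688 MeV/nucleon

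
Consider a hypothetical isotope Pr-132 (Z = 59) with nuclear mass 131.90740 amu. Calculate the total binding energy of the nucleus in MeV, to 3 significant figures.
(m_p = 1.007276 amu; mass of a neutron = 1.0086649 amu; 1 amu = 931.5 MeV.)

Σm = 59·m_p + 73·m_n = 59.429284 + 73.6325377 = 133.0618217 amu
Mass defect Δm = 133.0618217 − 131.90740 = 1.1544217 amu
E_B = 1.1544217 × 931.5 = 1075.34 MeV

1080 MeV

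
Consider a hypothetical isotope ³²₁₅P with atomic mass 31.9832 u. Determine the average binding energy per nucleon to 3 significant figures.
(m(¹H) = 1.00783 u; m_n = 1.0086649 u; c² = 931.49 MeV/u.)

8.20 MeV/nucleon

Z = 15, so N = A − Z = 32 − 15 = 17.
Total constituent mass: 15 × 1.00783 + 17 × 1.0086649 = 32.2647533 u
Δm = 32.2647533 − 31.9832 = 0.2815533 u
E_B = 0.2815533 × 931.49 = 262.264 MeV
BE/A = 262.264 MeV / 32 = 8.196 MeV/nucleon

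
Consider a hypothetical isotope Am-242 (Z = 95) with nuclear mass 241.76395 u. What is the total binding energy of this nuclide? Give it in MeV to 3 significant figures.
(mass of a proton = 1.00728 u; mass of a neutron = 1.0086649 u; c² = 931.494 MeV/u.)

2050 MeV

Z = 95, so N = A − Z = 242 − 95 = 147.
Σm = 95·m_p + 147·m_n = 95.69160 + 148.2737403 = 243.9653403 u
The mass defect is 243.9653403 − 241.76395 = 2.2013903 u.
E_B = 2.2013903 × 931.494 = 2050.58 MeV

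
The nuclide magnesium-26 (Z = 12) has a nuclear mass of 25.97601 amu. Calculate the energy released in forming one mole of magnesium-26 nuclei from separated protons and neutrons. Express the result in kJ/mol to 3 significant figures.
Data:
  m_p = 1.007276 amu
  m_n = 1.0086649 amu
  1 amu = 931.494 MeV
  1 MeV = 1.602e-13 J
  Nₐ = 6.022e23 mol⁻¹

Total constituent mass: 12 × 1.007276 + 14 × 1.0086649 = 26.2086206 amu
Mass defect Δm = 26.2086206 − 25.97601 = 0.2326106 amu
Binding energy = Δm·c² = 0.2326106 × 931.494 MeV/amu = 216.675 MeV
Per nucleus in joules: 216.675 MeV × 1.602e-13 J/MeV = 3.4711e-11 J
Per mole: 3.4711e-11 J × 6.022e23 mol⁻¹ = 2.0903e+13 J/mol

2.09e+10 kJ/mol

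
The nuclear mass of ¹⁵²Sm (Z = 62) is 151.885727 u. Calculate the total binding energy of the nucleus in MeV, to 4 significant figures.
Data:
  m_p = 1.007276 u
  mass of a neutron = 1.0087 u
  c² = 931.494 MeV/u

Z = 62, so N = A − Z = 152 − 62 = 90.
Total constituent mass: 62 × 1.007276 + 90 × 1.0087 = 153.234112 u
Δm = 153.234112 − 151.885727 = 1.348385 u
E_B = 1.348385 × 931.494 = 1256.01 MeV

1256 MeV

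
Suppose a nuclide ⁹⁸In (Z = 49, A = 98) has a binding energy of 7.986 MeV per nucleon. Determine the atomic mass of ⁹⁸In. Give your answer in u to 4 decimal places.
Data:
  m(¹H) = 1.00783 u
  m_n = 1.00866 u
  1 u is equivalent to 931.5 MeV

Total binding energy = 98 × 7.986 = 782.628 MeV
Mass defect = 782.628 MeV / (931.5 MeV/u) = 0.840180 u
Constituent mass = 49(1.00783) + 49(1.00866) = 98.80801 u
Atomic mass = 98.80801 − 0.840180 = 97.967830 u ≈ 97.9678 u (to 4 decimal places)

97.9678 u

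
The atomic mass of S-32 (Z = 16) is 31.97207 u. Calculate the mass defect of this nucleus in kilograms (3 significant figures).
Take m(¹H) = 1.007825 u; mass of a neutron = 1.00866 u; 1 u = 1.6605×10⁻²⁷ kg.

Σm = 16·m(¹H) + 16·m_n = 16.125200 + 16.13856 = 32.263760 u
Mass defect Δm = 32.263760 − 31.97207 = 0.291690 u
In SI units: 0.291690 u × 1.6605×10⁻²⁷ kg/u = 4.8435e-28 kg

4.84e-28 kg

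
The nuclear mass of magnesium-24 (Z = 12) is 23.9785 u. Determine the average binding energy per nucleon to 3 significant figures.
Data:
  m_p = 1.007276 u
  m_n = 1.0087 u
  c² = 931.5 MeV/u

Z = 12, so N = A − Z = 24 − 12 = 12.
Σm = 12·m_p + 12·m_n = 12.087312 + 12.1044 = 24.191712 u
The mass defect is 24.191712 − 23.9785 = 0.213212 u.
Binding energy = Δm·c² = 0.213212 × 931.5 MeV/u = 198.607 MeV
Per nucleon: 198.607 / 24 = 8.275 MeV

8.28 MeV/nucleon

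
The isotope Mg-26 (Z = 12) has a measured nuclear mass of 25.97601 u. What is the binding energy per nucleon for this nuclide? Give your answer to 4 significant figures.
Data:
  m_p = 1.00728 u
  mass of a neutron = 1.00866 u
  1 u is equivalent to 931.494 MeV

With 12 protons and 14 neutrons (A = 26):
Mass of separated nucleons = 12(1.00728) + 14(1.00866) = 12.08736 + 14.12124 = 26.20860 u
The mass defect is 26.20860 − 25.97601 = 0.23259 u.
E_B = 0.23259 × 931.494 = 216.656 MeV
Dividing by A = 26 gives 8.333 MeV per nucleon.

8.333 MeV/nucleon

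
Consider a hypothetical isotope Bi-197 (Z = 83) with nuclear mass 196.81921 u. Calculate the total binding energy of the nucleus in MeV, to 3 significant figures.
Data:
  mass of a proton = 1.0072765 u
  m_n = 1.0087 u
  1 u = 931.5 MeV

With 83 protons and 114 neutrons (A = 197):
Mass of separated nucleons = 83(1.0072765) + 114(1.0087) = 83.6039495 + 114.9918 = 198.5957495 u
The mass defect is 198.5957495 − 196.81921 = 1.7765395 u.
E_B = 1.7765395 × 931.5 = 1654.85 MeV

1650 MeV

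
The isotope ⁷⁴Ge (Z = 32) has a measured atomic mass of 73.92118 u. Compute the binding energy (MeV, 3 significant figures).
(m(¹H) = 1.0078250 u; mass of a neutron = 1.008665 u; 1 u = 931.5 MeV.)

646 MeV

With 32 protons and 42 neutrons (A = 74):
Mass of separated nucleons = 32(1.0078250) + 42(1.008665) = 32.2504000 + 42.363930 = 74.6143300 u
The mass defect is 74.6143300 − 73.92118 = 0.6931500 u.
Binding energy = Δm·c² = 0.6931500 × 931.5 MeV/u = 645.669 MeV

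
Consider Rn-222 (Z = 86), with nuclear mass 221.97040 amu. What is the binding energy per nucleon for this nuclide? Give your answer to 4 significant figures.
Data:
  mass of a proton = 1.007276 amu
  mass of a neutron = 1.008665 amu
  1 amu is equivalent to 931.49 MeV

7.694 MeV/nucleon

Z = 86, so N = A − Z = 222 − 86 = 136.
Σm = 86·m_p + 136·m_n = 86.625736 + 137.178440 = 223.804176 amu
Mass defect Δm = 223.804176 − 221.97040 = 1.833776 amu
Binding energy = Δm·c² = 1.833776 × 931.49 MeV/amu = 1708.14 MeV
BE/A = 1708.14 MeV / 222 = 7.694 MeV/nucleon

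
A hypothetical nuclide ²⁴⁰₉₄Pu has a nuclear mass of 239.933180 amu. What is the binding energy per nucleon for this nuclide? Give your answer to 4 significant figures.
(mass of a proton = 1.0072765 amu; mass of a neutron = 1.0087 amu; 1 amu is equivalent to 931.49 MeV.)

Z = 94, so N = A − Z = 240 − 94 = 146.
Total constituent mass: 94 × 1.0072765 + 146 × 1.0087 = 241.9541910 amu
Mass defect Δm = 241.9541910 − 239.933180 = 2.0210110 amu
Converting to energy: 2.0210110 amu × 931.49 MeV/amu = 1882.55 MeV
Per nucleon: 1882.55 / 240 = 7.844 MeV

7.844 MeV/nucleon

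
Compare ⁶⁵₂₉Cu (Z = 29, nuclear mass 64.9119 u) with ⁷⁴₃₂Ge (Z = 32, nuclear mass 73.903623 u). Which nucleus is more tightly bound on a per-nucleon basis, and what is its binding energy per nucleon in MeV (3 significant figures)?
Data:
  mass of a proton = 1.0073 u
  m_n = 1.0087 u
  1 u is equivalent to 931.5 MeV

⁶⁵₂₉Cu; 8.78 MeV/nucleon

⁶⁵₂₉Cu: Σm = 29(1.0073) + 36(1.0087) = 65.5249 u; Δm = 0.6130 u; E_B = 571.01 MeV; E_B/A = 8.7848 MeV
⁷⁴₃₂Ge: Σm = 32(1.0073) + 42(1.0087) = 74.5990 u; Δm = 0.695377 u; E_B = 647.74 MeV; E_B/A = 8.753 MeV
⁶⁵₂₉Cu has the higher binding energy per nucleon, so it is the more tightly bound nucleus.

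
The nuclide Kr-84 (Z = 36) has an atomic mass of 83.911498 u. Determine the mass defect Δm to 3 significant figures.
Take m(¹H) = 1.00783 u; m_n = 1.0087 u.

0.788 u

Z = 36, so N = A − Z = 84 − 36 = 48.
Total constituent mass: 36 × 1.00783 + 48 × 1.0087 = 84.69948 u
Mass defect Δm = 84.69948 − 83.911498 = 0.787982 u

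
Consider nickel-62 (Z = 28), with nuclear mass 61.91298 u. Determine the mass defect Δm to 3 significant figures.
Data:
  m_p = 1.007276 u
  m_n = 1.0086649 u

With 28 protons and 34 neutrons (A = 62):
Mass of separated nucleons = 28(1.007276) + 34(1.0086649) = 28.203728 + 34.2946066 = 62.4983346 u
Mass defect Δm = 62.4983346 − 61.91298 = 0.5853546 u

0.585 u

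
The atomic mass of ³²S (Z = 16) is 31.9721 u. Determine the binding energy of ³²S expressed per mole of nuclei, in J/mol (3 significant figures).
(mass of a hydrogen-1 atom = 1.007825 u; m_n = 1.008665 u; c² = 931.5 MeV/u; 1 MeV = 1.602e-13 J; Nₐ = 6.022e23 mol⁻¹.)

2.62e+13 J/mol

Σm = 16·m(¹H) + 16·m_n = 16.125200 + 16.138640 = 32.263840 u
Mass defect Δm = 32.263840 − 31.9721 = 0.291740 u
Converting to energy: 0.291740 u × 931.5 MeV/u = 271.756 MeV
Per nucleus in joules: 271.756 MeV × 1.602e-13 J/MeV = 4.3535e-11 J
Per mole: 4.3535e-11 J × 6.022e23 mol⁻¹ = 2.6217e+13 J/mol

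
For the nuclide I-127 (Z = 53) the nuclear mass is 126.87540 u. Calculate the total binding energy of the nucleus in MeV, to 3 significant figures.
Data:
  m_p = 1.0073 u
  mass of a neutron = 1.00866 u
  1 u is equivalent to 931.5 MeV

1070 MeV

Z = 53, so N = A − Z = 127 − 53 = 74.
Σm = 53·m_p + 74·m_n = 53.3869 + 74.64084 = 128.02774 u
Mass defect Δm = 128.02774 − 126.87540 = 1.15234 u
Converting to energy: 1.15234 u × 931.5 MeV/u = 1073.40 MeV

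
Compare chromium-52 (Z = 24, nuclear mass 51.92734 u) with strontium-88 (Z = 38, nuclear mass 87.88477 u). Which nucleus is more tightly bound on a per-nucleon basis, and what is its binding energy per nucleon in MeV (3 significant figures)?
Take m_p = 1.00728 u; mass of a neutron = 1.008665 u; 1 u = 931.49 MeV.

chromium-52; 8.78 MeV/nucleon

chromium-52: Σm = 24(1.00728) + 28(1.008665) = 52.417340 u; Δm = 0.490000 u; E_B = 456.43 MeV; E_B/A = 8.778 MeV
strontium-88: Σm = 38(1.00728) + 50(1.008665) = 88.709890 u; Δm = 0.825120 u; E_B = 768.59 MeV; E_B/A = 8.734 MeV
chromium-52 has the higher binding energy per nucleon, so it is the more tightly bound nucleus.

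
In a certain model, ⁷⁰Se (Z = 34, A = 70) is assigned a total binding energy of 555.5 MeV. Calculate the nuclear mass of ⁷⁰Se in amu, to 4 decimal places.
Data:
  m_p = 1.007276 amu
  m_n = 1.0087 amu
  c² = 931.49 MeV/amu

69.9642 amu

Mass defect = 555.5 MeV / (931.49 MeV/amu) = 0.596356 amu
Constituent mass = 34(1.007276) + 36(1.0087) = 70.560584 amu
Nuclear mass = 70.560584 − 0.596356 = 69.964228 amu ≈ 69.9642 amu (to 4 decimal places)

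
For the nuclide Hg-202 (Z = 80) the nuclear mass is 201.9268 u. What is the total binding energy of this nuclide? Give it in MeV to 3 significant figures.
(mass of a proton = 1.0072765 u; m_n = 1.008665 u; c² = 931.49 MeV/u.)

The nucleus contains 80 protons and 202 − 80 = 122 neutrons.
Mass of separated nucleons = 80(1.0072765) + 122(1.008665) = 80.5821200 + 123.057130 = 203.6392500 u
Δm = 203.6392500 − 201.9268 = 1.7124500 u
E_B = 1.7124500 × 931.49 = 1595.13 MeV

1600 MeV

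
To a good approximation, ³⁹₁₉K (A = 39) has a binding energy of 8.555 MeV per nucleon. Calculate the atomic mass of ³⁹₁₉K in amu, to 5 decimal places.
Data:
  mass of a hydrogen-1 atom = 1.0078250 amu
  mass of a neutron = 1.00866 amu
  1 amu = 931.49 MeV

Total binding energy = 39 × 8.555 = 333.645 MeV
Mass defect = 333.645 MeV / (931.49 MeV/amu) = 0.3581842 amu
Constituent mass = 19(1.0078250) + 20(1.00866) = 39.3218750 amu
Atomic mass = 39.3218750 − 0.3581842 = 38.9636908 amu ≈ 38.96369 amu (to 5 decimal places)

38.96369 amu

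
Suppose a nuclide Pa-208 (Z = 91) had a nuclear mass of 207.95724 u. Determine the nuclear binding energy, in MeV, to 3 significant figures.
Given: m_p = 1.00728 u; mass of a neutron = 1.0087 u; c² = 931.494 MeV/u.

1610 MeV

Total constituent mass: 91 × 1.00728 + 117 × 1.0087 = 209.68038 u
Mass defect Δm = 209.68038 − 207.95724 = 1.72314 u
E_B = 1.72314 × 931.494 = 1605.09 MeV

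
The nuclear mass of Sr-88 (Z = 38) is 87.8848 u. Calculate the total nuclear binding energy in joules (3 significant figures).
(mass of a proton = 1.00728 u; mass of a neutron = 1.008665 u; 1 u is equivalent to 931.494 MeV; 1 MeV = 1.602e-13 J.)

With 38 protons and 50 neutrons (A = 88):
Mass of separated nucleons = 38(1.00728) + 50(1.008665) = 38.27664 + 50.433250 = 88.709890 u
Δm = 88.709890 − 87.8848 = 0.825090 u
Binding energy = Δm·c² = 0.825090 × 931.494 MeV/u = 768.566 MeV
In joules: 768.566 MeV × 1.602e-13 J/MeV = 1.2312e-10 J

1.23e-10 J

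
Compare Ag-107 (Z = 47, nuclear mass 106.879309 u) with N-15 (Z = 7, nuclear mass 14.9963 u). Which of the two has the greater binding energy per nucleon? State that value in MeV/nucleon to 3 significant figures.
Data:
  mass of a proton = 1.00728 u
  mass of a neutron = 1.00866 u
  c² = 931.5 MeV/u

Ag-107: Σm = 47(1.00728) + 60(1.00866) = 107.86176 u; Δm = 0.982451 u; E_B = 915.15 MeV; E_B/A = 8.553 MeV
N-15: Σm = 7(1.00728) + 8(1.00866) = 15.12024 u; Δm = 0.12394 u; E_B = 115.45 MeV; E_B/A = 7.697 MeV
Ag-107 has the higher binding energy per nucleon, so it is the more tightly bound nucleus.

Ag-107; 8.55 MeV/nucleon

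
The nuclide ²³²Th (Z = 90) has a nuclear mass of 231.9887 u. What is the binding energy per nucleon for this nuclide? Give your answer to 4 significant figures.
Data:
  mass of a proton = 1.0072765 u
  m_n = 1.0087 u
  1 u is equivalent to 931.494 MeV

Σm = 90·m_p + 142·m_n = 90.6548850 + 143.2354 = 233.8902850 u
The mass defect is 233.8902850 − 231.9887 = 1.9015850 u.
Binding energy = Δm·c² = 1.9015850 × 931.494 MeV/u = 1771.32 MeV
Per nucleon: 1771.32 / 232 = 7.635 MeV

7.635 MeV/nucleon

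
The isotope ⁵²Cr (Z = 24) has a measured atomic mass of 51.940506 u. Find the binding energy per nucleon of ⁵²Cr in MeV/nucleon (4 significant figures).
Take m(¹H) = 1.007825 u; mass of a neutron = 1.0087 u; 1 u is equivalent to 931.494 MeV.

Total constituent mass: 24 × 1.007825 + 28 × 1.0087 = 52.431400 u
Mass defect Δm = 52.431400 − 51.940506 = 0.490894 u
Converting to energy: 0.490894 u × 931.494 MeV/u = 457.265 MeV
BE/A = 457.265 MeV / 52 = 8.794 MeV/nucleon

8.794 MeV/nucleon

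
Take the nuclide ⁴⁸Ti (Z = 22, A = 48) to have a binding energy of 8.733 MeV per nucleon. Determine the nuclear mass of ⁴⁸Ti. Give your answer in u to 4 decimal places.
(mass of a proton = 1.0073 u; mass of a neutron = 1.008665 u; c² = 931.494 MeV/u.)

47.9359 u

Total binding energy = 48 × 8.733 = 419.184 MeV
Mass defect = 419.184 MeV / (931.494 MeV/u) = 0.450013 u
Constituent mass = 22(1.0073) + 26(1.008665) = 48.385890 u
Nuclear mass = 48.385890 − 0.450013 = 47.935877 u ≈ 47.9359 u (to 4 decimal places)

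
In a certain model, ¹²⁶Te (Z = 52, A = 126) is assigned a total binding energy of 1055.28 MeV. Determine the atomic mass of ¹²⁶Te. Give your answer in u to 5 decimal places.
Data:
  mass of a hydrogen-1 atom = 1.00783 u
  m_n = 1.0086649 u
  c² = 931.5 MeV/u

125.91548 u

Mass defect = 1055.28 MeV / (931.5 MeV/u) = 1.1328824 u
Constituent mass = 52(1.00783) + 74(1.0086649) = 127.0483626 u
Atomic mass = 127.0483626 − 1.1328824 = 125.9154802 u ≈ 125.91548 u (to 5 decimal places)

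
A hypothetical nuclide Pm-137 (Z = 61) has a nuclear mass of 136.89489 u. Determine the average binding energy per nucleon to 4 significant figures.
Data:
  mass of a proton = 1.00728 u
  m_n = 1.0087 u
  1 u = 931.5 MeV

8.230 MeV/nucleon

Z = 61, so N = A − Z = 137 − 61 = 76.
Σm = 61·m_p + 76·m_n = 61.44408 + 76.6612 = 138.10528 u
Mass defect Δm = 138.10528 − 136.89489 = 1.21039 u
Binding energy = Δm·c² = 1.21039 × 931.5 MeV/u = 1127.48 MeV
Dividing by A = 137 gives 8.230 MeV per nucleon.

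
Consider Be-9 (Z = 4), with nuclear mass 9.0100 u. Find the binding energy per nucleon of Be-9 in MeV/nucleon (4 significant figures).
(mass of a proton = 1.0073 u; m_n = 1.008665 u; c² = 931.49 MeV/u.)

6.471 MeV/nucleon

Mass of separated nucleons = 4(1.0073) + 5(1.008665) = 4.0292 + 5.043325 = 9.072525 u
Mass defect Δm = 9.072525 − 9.0100 = 0.062525 u
Converting to energy: 0.062525 u × 931.49 MeV/u = 58.2414 MeV
Dividing by A = 9 gives 6.471 MeV per nucleon.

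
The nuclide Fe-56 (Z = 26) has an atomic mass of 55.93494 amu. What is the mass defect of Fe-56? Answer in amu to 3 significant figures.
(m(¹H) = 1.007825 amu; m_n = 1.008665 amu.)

Z = 26, so N = A − Z = 56 − 26 = 30.
Total constituent mass: 26 × 1.007825 + 30 × 1.008665 = 56.463400 amu
Mass defect Δm = 56.463400 − 55.93494 = 0.528460 amu

0.528 amu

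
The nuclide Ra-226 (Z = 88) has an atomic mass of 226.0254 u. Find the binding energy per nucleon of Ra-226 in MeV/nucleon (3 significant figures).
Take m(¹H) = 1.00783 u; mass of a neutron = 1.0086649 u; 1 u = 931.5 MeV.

With 88 protons and 138 neutrons (A = 226):
Σm = 88·m(¹H) + 138·m_n = 88.68904 + 139.1957562 = 227.8847962 u
Mass defect Δm = 227.8847962 − 226.0254 = 1.8593962 u
Binding energy = Δm·c² = 1.8593962 × 931.5 MeV/u = 1732.03 MeV
Per nucleon: 1732.03 / 226 = 7.664 MeV

7.66 MeV/nucleon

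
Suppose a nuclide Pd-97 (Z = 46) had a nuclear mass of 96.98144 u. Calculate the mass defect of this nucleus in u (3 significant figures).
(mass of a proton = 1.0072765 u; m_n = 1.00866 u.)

0.795 u

With 46 protons and 51 neutrons (A = 97):
Mass of separated nucleons = 46(1.0072765) + 51(1.00866) = 46.3347190 + 51.44166 = 97.7763790 u
Mass defect Δm = 97.7763790 − 96.98144 = 0.7949390 u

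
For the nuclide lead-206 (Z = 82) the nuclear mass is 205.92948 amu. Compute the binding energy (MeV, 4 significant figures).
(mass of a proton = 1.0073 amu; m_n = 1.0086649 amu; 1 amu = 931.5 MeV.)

With 82 protons and 124 neutrons (A = 206):
Σm = 82·m_p + 124·m_n = 82.5986 + 125.0744476 = 207.6730476 amu
The mass defect is 207.6730476 − 205.92948 = 1.7435676 amu.
Binding energy = Δm·c² = 1.7435676 × 931.5 MeV/amu = 1624.13 MeV

1624 MeV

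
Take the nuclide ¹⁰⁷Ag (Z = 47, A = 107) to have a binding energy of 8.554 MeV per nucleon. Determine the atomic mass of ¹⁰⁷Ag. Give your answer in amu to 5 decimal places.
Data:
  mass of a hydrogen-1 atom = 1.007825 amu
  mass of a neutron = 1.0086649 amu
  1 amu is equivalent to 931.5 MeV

Total binding energy = 107 × 8.554 = 915.278 MeV
Mass defect = 915.278 MeV / (931.5 MeV/amu) = 0.9825851 amu
Constituent mass = 47(1.007825) + 60(1.0086649) = 107.8876690 amu
Atomic mass = 107.8876690 − 0.9825851 = 106.9050839 amu ≈ 106.90508 amu (to 5 decimal places)

106.90508 amu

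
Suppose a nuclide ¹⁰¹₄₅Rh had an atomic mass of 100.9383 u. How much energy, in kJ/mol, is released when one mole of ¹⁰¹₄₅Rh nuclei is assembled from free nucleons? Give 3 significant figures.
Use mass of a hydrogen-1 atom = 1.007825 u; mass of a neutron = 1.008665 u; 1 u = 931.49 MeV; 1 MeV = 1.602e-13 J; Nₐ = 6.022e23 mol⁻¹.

8.08e+10 kJ/mol

With 45 protons and 56 neutrons (A = 101):
Mass of separated nucleons = 45(1.007825) + 56(1.008665) = 45.352125 + 56.485240 = 101.837365 u
Mass defect Δm = 101.837365 − 100.9383 = 0.899065 u
Binding energy = Δm·c² = 0.899065 × 931.49 MeV/u = 837.470 MeV
Per nucleus in joules: 837.470 MeV × 1.602e-13 J/MeV = 1.3416e-10 J
Per mole: 1.3416e-10 J × 6.022e23 mol⁻¹ = 8.0791e+13 J/mol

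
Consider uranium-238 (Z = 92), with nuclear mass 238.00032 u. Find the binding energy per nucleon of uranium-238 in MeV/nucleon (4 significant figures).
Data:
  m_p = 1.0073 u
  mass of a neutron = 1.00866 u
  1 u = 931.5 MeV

7.576 MeV/nucleon

Z = 92, so N = A − Z = 238 − 92 = 146.
Total constituent mass: 92 × 1.0073 + 146 × 1.00866 = 239.93596 u
Mass defect Δm = 239.93596 − 238.00032 = 1.93564 u
Converting to energy: 1.93564 u × 931.5 MeV/u = 1803.05 MeV
BE/A = 1803.05 MeV / 238 = 7.576 MeV/nucleon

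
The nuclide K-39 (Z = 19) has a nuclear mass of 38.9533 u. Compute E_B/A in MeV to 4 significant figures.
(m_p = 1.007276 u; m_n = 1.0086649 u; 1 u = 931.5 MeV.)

8.556 MeV/nucleon

With 19 protons and 20 neutrons (A = 39):
Σm = 19·m_p + 20·m_n = 19.138244 + 20.1732980 = 39.3115420 u
The mass defect is 39.3115420 − 38.9533 = 0.3582420 u.
Binding energy = Δm·c² = 0.3582420 × 931.5 MeV/u = 333.702 MeV
Per nucleon: 333.702 / 39 = 8.556 MeV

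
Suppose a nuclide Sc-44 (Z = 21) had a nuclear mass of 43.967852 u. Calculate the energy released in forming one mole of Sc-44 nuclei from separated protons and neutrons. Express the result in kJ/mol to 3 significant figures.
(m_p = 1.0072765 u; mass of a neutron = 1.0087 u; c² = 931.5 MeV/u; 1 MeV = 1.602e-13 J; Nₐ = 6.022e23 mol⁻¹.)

3.46e+10 kJ/mol

Z = 21, so N = A − Z = 44 − 21 = 23.
Σm = 21·m_p + 23·m_n = 21.1528065 + 23.2001 = 44.3529065 u
Mass defect Δm = 44.3529065 − 43.967852 = 0.3850545 u
Binding energy = Δm·c² = 0.3850545 × 931.5 MeV/u = 358.678 MeV
Per nucleus in joules: 358.678 MeV × 1.602e-13 J/MeV = 5.7460e-11 J
Per mole: 5.7460e-11 J × 6.022e23 mol⁻¹ = 3.4602e+13 J/mol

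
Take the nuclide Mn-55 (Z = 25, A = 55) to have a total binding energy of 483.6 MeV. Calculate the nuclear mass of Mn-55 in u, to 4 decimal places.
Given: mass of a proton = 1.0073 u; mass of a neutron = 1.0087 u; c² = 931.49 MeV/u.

54.9243 u

Mass defect = 483.6 MeV / (931.49 MeV/u) = 0.519168 u
Constituent mass = 25(1.0073) + 30(1.0087) = 55.4435 u
Nuclear mass = 55.4435 − 0.519168 = 54.924332 u ≈ 54.9243 u (to 4 decimal places)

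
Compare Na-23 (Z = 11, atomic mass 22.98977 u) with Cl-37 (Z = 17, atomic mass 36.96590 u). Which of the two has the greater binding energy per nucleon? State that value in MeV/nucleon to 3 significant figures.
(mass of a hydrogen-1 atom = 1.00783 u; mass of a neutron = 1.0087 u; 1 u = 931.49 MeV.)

Na-23: Σm = 11(1.00783) + 12(1.0087) = 23.19053 u; Δm = 0.20076 u; E_B = 187.01 MeV; E_B/A = 8.131 MeV
Cl-37: Σm = 17(1.00783) + 20(1.0087) = 37.30711 u; Δm = 0.34121 u; E_B = 317.83 MeV; E_B/A = 8.590 MeV
Cl-37 has the higher binding energy per nucleon, so it is the more tightly bound nucleus.

Cl-37; 8.59 MeV/nucleon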